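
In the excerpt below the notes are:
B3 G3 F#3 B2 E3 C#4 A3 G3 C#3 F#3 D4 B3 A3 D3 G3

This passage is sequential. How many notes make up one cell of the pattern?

5

There are 15 notes; a 5-note unit gives 3 cells:
B3 G3 F#3 B2 E3 | C#4 A3 G3 C#3 F#3 | D4 B3 A3 D3 G3
Each cell is the previous one up a 2nd — so the unit is 5 notes.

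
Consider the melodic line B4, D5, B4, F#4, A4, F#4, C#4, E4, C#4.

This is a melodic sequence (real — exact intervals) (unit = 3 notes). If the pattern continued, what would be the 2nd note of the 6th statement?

With 3-note cells, note 2 of each statement runs D5, A4, E4.
Each moves down a 4th. Continuing: B3 → F#3 → C#3.

C#3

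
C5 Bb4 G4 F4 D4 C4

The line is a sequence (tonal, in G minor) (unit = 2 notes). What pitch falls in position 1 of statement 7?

With 2-note cells, note 1 of each statement runs C5, G4, D4.
Carrying that down a 4th forward: A3 → Eb3 → Bb2 → F2.

F2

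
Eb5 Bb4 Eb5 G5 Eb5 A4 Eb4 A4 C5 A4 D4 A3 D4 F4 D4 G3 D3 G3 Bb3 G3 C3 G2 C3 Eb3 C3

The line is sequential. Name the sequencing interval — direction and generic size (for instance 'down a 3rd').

Taking 5-note groups, the heads are Eb5, A4, D4, G3, C3: the pattern moves down a 5th.
From Eb5 to A4: down a 5th.

down a 5th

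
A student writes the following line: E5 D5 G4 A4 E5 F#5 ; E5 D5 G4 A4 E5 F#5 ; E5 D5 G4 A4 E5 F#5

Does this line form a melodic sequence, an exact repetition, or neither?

Each 6-note cell is identical (E5 D5 G4 A4 E5 F#5), restated at the same pitch.

repetition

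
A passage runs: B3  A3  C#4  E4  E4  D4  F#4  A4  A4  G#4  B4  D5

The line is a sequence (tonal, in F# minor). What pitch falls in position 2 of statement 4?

The unit is 4 notes. Position-2 pitches of the 3 shown cells: A3, D4, G#4.
Each moves up a 4th; the next is C#5.

C#5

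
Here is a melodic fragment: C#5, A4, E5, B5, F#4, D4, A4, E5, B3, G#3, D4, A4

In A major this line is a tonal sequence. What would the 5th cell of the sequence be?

Unit = 4 notes; the statements start on C#5, F#4, B3, moving down a 5th each time.
Carrying on: E3 → A2.
From A2 the diatonic shape gives A2 F#2 C#3 G#3.

A2 F#2 C#3 G#3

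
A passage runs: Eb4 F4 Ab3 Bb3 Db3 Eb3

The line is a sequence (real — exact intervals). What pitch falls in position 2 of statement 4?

With 2-note cells, note 2 of each statement runs F4, Bb3, Eb3.
Each moves down a 5th; the next is Ab2.

Ab2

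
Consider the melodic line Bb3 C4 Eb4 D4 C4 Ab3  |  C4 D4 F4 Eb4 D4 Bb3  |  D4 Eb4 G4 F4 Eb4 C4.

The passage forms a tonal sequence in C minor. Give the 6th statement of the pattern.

With a 6-note motive the entries are Bb3, C4, D4, each up a 2nd from the previous.
Carrying on: Eb4 → F4 → G4.
So cell 6 is G4 Ab4 C5 Bb4 Ab4 F4.

G4 Ab4 C5 Bb4 Ab4 F4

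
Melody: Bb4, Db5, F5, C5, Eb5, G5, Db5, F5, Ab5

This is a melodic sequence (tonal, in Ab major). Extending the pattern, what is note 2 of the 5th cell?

Ab5

The unit is 3 notes. Position-2 pitches of the 3 shown cells: Db5, Eb5, F5.
Carrying that up a 2nd forward: G5 → Ab5.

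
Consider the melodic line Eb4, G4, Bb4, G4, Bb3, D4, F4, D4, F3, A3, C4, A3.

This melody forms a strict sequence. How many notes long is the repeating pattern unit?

4

There are 12 notes; a 4-note unit gives 3 cells:
Eb4 G4 Bb4 G4 | Bb3 D4 F4 D4 | F3 A3 C4 A3
Each cell is the previous one down a 4th — so the unit is 4 notes.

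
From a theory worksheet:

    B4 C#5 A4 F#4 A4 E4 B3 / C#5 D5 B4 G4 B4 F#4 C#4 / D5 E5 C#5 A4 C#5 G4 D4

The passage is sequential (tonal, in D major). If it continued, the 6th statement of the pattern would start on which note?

G5

Taking 7-note groups, the heads are B4, C#5, D5: the pattern moves up a 2nd.
Continuing: E5 → F#5 → G5. Statement 6 starts on G5.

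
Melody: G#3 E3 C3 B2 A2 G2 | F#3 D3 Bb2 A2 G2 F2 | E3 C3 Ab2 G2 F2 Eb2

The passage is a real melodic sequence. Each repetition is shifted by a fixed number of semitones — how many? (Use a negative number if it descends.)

Taking 6-note groups, the heads are G#3, F#3, E3: the pattern moves down a 2nd.
Counting half-steps from G#3 to F#3: -2.

-2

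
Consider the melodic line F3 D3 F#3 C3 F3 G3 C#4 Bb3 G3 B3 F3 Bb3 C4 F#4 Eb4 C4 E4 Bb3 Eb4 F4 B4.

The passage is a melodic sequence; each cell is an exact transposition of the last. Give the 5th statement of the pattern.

Taking 7-note groups, the heads are F3, Bb3, Eb4: the pattern moves up a 4th.
Extending up a 4th: Ab4 → Db5.
So cell 5 is Db5 Bb4 D5 Ab4 Db5 Eb5 A5.

Db5 Bb4 D5 Ab4 Db5 Eb5 A5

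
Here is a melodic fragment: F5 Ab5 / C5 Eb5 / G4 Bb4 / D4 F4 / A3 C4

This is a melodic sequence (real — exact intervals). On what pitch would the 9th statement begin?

The 2-note cells begin on F5, C5, G4, D4, A3 — each down a 4th from the last.
Extending the heads down a 4th: E3 → B2 → F#2 → C#2.

C#2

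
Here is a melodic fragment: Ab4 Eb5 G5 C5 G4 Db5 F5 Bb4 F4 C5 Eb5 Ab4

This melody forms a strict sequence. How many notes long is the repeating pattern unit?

4

Try groups of 4 (3 cells in 12 notes):
Ab4 Eb5 G5 C5 | G4 Db5 F5 Bb4 | F4 C5 Eb5 Ab4
Every group is a transposition down a 2nd of the one before; no shorter unit works.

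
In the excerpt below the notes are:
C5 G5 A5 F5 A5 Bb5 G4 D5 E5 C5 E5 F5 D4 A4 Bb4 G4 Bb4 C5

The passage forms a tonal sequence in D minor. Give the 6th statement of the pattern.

Bb2 F3 G3 E3 G3 A3

With a 6-note motive the entries are C5, G4, D4, each down a 4th from the previous.
Carrying on: A3 → E3 → Bb2.
Statement 6 starts on Bb2 and keeps the same diatonic contour: Bb2 F3 G3 E3 G3 A3.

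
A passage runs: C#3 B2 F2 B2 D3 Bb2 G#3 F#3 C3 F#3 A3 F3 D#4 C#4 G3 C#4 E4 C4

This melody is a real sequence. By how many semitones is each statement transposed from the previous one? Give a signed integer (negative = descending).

7

The 6-note cells begin on C#3, G#3, D#4 — each up a 5th from the last.
C#3 to G#3 spans +7 semitones.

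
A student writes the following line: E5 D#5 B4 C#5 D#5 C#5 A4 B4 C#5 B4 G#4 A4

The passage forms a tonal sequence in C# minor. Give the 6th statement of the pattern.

G#4 F#4 D#4 E4

The 4-note cells begin on E5, D#5, C#5 — each down a 2nd from the last.
Carrying on: B4 → A4 → G#4.
Statement 6 starts on G#4 and keeps the same diatonic contour: G#4 F#4 D#4 E4.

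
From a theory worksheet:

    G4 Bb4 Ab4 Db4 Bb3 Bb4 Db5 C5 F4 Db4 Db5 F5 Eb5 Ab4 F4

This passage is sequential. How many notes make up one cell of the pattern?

There are 15 notes; a 5-note unit gives 3 cells:
G4 Bb4 Ab4 Db4 Bb3 | Bb4 Db5 C5 F4 Db4 | Db5 F5 Eb5 Ab4 F4
Each cell is the previous one up a 3rd — so the unit is 5 notes.

5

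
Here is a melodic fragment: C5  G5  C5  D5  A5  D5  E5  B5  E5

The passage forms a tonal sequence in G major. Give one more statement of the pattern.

F#5 C6 F#5

Unit = 3 notes; the statements start on C5, D5, E5, moving up a 2nd each time.
So cell 4 is F#5 C6 F#5.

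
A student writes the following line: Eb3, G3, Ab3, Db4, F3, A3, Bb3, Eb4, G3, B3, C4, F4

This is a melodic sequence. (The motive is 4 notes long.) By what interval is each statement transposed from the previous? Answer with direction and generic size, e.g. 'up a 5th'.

The 4-note cells begin on Eb3, F3, G3 — each up a 2nd from the last.
From Eb3 to F3: up a 2nd.

up a 2nd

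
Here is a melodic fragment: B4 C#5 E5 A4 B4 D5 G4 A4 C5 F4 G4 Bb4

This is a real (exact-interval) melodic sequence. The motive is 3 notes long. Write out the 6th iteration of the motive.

Taking 3-note groups, the heads are B4, A4, G4, F4: the pattern moves down a 2nd.
Carrying on: Eb4 → Db4.
So cell 6 is Db4 Eb4 Gb4.

Db4 Eb4 Gb4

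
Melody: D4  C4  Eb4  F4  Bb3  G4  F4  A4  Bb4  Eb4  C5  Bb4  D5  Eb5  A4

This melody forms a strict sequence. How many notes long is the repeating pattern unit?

Try groups of 5 (3 cells in 15 notes):
D4 C4 Eb4 F4 Bb3 | G4 F4 A4 Bb4 Eb4 | C5 Bb4 D5 Eb5 A4
That's a consistent up a 4th shift per cell, and no other grouping gives one.

5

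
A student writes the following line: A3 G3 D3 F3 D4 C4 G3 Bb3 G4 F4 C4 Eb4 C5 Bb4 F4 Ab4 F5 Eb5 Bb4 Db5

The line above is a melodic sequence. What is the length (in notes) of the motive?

There are 20 notes; a 4-note unit gives 5 cells:
A3 G3 D3 F3 | D4 C4 G3 Bb3 | G4 F4 C4 Eb4 | C5 Bb4 F4 Ab4 | F5 Eb5 Bb4 Db5
That's a consistent up a 4th shift per cell, and no other grouping gives one.

4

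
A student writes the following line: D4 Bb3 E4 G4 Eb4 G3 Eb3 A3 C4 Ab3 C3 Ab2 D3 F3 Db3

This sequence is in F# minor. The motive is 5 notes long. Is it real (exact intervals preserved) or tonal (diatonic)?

Each cell has the same semitone pattern (-4, 6, 3, -4) — intervals are preserved exactly.
And Bb3 lies outside F# minor, so the sequence is real rather than tonal.

real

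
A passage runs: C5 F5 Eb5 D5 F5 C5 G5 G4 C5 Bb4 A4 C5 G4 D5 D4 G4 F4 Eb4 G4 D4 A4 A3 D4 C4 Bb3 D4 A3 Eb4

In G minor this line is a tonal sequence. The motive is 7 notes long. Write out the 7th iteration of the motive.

Unit = 7 notes; the statements start on C5, G4, D4, A3, moving down a 4th each time.
Carrying on: Eb3 → Bb2 → F2.
Statement 7 starts on F2 and keeps the same diatonic contour: F2 Bb2 A2 G2 Bb2 F2 C3.

F2 Bb2 A2 G2 Bb2 F2 C3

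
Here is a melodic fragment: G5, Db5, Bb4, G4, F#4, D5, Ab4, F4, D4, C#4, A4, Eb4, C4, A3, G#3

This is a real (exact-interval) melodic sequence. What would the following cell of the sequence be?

E4 Bb3 G3 E3 D#3

The 5-note cells begin on G5, D5, A4 — each down a 4th from the last.
From E4 the exact shape gives E4 Bb3 G3 E3 D#3.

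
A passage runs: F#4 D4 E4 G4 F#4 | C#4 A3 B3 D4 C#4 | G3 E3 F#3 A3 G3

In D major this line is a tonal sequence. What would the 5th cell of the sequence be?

A2 F#2 G2 B2 A2

The 5-note cells begin on F#4, C#4, G3 — each down a 4th from the last.
Continuing the starts: D3 → A2.
Statement 5 starts on A2 and keeps the same diatonic contour: A2 F#2 G2 B2 A2.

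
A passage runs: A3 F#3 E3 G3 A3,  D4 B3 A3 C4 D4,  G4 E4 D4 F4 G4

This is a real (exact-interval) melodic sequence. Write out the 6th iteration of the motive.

Unit = 5 notes; the statements start on A3, D4, G4, moving up a 4th each time.
Extending up a 4th: C5 → F5 → Bb5.
Statement 6 starts on Bb5 and keeps the same exact contour: Bb5 G5 F5 Ab5 Bb5.

Bb5 G5 F5 Ab5 Bb5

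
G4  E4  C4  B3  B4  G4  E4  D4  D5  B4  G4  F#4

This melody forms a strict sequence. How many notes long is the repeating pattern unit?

There are 12 notes; a 4-note unit gives 3 cells:
G4 E4 C4 B3 | B4 G4 E4 D4 | D5 B4 G4 F#4
Every group is a transposition up a 3rd of the one before; no shorter unit works.

4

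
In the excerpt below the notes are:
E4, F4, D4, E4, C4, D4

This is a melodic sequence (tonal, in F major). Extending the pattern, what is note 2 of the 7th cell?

Grouping in 2s, the 2nd note of each cell is F4, E4, D4.
Extending down a 2nd: C4 → Bb3 → A3 → G3.

G3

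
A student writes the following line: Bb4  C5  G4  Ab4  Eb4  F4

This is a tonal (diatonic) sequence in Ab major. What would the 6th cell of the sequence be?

With a 2-note motive the entries are Bb4, G4, Eb4, each down a 3rd from the previous.
Extending down a 3rd: C4 → Ab3 → F3.
Statement 6 starts on F3 and keeps the same diatonic contour: F3 G3.

F3 G3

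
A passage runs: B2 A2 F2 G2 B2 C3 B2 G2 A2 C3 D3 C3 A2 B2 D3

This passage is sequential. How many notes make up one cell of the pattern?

5

15 notes total. Splitting into 3 groups of 5:
B2 A2 F2 G2 B2 | C3 B2 G2 A2 C3 | D3 C3 A2 B2 D3
That's a consistent up a 2nd shift per cell, and no other grouping gives one.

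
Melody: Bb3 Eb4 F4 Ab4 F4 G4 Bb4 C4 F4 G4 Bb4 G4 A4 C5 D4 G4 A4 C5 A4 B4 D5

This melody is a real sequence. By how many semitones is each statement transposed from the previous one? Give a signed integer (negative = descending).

The 7-note cells begin on Bb3, C4, D4 — each up a 2nd from the last.
Counting half-steps from Bb3 to C4: 2.

2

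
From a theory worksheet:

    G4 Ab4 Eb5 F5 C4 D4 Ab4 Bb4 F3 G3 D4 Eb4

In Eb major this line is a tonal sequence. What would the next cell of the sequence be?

Bb2 C3 G3 Ab3

Taking 4-note groups, the heads are G4, C4, F3: the pattern moves down a 5th.
From Bb2 the diatonic shape gives Bb2 C3 G3 Ab3.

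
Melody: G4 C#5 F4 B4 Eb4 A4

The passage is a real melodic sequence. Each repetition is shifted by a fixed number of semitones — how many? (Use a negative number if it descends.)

-2

With a 2-note motive the entries are G4, F4, Eb4, each down a 2nd from the previous.
Counting half-steps from G4 to F4: -2.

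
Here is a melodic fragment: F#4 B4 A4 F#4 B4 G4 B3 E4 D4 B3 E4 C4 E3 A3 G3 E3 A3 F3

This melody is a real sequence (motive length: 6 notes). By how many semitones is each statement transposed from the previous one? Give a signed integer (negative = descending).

Taking 6-note groups, the heads are F#4, B3, E3: the pattern moves down a 5th.
F#4→B3 is 59 − 66 = -7 semitones.

-7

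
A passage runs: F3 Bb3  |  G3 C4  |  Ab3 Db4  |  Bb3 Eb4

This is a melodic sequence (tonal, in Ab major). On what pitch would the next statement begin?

C4

With a 2-note motive the entries are F3, G3, Ab3, Bb3, each up a 2nd from the previous.
One more step up a 2nd gives C4.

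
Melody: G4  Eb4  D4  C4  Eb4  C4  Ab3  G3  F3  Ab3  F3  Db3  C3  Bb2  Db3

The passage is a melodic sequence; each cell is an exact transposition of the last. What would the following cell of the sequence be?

Unit = 5 notes; the statements start on G4, C4, F3, moving down a 5th each time.
Statement 4 starts on Bb2 and keeps the same exact contour: Bb2 Gb2 F2 Eb2 Gb2.

Bb2 Gb2 F2 Eb2 Gb2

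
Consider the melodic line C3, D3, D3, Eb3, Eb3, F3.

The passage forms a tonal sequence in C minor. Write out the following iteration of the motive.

F3 G3

Unit = 2 notes; the statements start on C3, D3, Eb3, moving up a 2nd each time.
So cell 4 is F3 G3.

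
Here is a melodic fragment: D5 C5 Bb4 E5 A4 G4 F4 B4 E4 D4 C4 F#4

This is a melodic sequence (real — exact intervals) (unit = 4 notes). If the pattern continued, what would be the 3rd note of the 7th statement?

Grouping in 4s, the 3rd note of each cell is Bb4, F4, C4.
Carrying that down a 4th forward: G3 → D3 → A2 → E2.

E2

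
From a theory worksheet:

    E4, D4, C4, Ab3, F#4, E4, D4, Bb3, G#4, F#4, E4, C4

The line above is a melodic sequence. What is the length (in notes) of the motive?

12 notes total. Splitting into 3 groups of 4:
E4 D4 C4 Ab3 | F#4 E4 D4 Bb3 | G#4 F#4 E4 C4
Every group is a transposition up a 2nd of the one before; no shorter unit works.

4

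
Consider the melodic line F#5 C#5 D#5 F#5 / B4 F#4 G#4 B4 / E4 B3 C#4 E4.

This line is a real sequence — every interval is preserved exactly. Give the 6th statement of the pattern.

G2 D2 E2 G2

The 4-note cells begin on F#5, B4, E4 — each down a 5th from the last.
Extending down a 5th: A3 → D3 → G2.
Statement 6 starts on G2 and keeps the same exact contour: G2 D2 E2 G2.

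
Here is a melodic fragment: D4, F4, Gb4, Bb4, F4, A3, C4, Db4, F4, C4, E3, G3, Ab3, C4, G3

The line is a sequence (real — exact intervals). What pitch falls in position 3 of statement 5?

Grouping in 5s, the 3rd note of each cell is Gb4, Db4, Ab3.
Carrying that down a 4th forward: Eb3 → Bb2.

Bb2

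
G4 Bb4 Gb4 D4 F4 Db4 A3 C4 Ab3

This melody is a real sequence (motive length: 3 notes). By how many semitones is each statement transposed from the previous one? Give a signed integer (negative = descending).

Unit = 3 notes; the statements start on G4, D4, A3, moving down a 4th each time.
G4 to D4 spans -5 semitones.

-5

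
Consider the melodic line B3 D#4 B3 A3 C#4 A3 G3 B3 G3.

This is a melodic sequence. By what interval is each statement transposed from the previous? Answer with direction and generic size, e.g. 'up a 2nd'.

down a 2nd

Unit = 3 notes; the statements start on B3, A3, G3, moving down a 2nd each time.
B3 to A3 is down a 2nd.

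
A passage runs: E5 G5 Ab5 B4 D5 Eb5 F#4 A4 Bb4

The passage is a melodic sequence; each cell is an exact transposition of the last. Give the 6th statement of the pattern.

The 3-note cells begin on E5, B4, F#4 — each down a 4th from the last.
Extending down a 4th: C#4 → G#3 → D#3.
So cell 6 is D#3 F#3 G3.

D#3 F#3 G3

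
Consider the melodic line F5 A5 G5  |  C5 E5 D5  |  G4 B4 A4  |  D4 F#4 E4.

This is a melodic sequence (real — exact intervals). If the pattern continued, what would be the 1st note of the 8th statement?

Grouping in 3s, the 1st note of each cell is F5, C5, G4, D4.
Each moves down a 4th. Continuing: A3 → E3 → B2 → F#2.

F#2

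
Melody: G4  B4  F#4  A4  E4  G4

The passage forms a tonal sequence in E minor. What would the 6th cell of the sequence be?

B3 D4

The 2-note cells begin on G4, F#4, E4 — each down a 2nd from the last.
Continuing the starts: D4 → C4 → B3.
From B3 the diatonic shape gives B3 D4.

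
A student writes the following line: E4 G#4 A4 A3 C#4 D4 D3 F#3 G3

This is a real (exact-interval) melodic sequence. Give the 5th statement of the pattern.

With a 3-note motive the entries are E4, A3, D3, each down a 5th from the previous.
Continuing the starts: G2 → C2.
From C2 the exact shape gives C2 E2 F2.

C2 E2 F2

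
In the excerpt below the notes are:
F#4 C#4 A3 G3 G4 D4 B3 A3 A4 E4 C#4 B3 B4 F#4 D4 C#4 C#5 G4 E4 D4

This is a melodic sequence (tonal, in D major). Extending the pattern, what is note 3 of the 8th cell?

Grouping in 4s, the 3rd note of each cell is A3, B3, C#4, D4, E4.
Each moves up a 2nd. Continuing: F#4 → G4 → A4.

A4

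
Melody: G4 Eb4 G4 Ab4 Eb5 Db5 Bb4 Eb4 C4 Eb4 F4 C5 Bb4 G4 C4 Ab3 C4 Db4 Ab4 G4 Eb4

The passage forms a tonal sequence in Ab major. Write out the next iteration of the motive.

Unit = 7 notes; the statements start on G4, Eb4, C4, moving down a 3rd each time.
Statement 4 starts on Ab3 and keeps the same diatonic contour: Ab3 F3 Ab3 Bb3 F4 Eb4 C4.

Ab3 F3 Ab3 Bb3 F4 Eb4 C4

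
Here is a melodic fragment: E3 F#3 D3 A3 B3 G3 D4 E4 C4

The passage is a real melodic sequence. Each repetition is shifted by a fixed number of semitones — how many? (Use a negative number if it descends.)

5

With a 3-note motive the entries are E3, A3, D4, each up a 4th from the previous.
Counting half-steps from E3 to A3: 5.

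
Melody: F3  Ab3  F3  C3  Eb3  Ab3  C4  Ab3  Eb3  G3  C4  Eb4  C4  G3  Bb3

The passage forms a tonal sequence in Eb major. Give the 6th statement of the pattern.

Bb4 D5 Bb4 F4 Ab4

With a 5-note motive the entries are F3, Ab3, C4, each up a 3rd from the previous.
Continuing the starts: Eb4 → G4 → Bb4.
From Bb4 the diatonic shape gives Bb4 D5 Bb4 F4 Ab4.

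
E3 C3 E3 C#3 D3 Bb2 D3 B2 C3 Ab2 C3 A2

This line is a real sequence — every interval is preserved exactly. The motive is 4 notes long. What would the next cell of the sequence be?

Taking 4-note groups, the heads are E3, D3, C3: the pattern moves down a 2nd.
So cell 4 is Bb2 Gb2 Bb2 G2.

Bb2 Gb2 Bb2 G2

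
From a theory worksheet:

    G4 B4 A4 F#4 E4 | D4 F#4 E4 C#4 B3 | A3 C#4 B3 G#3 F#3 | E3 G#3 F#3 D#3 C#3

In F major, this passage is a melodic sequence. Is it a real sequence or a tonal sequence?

Each cell has the same semitone pattern (4, -2, -3, -2) — intervals are preserved exactly.
And B4 lies outside F major, so the sequence is real rather than tonal.

real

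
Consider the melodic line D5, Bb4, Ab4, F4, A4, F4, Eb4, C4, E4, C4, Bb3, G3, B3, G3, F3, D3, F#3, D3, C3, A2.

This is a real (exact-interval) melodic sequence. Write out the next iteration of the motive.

The 4-note cells begin on D5, A4, E4, B3, F#3 — each down a 4th from the last.
Statement 6 starts on C#3 and keeps the same exact contour: C#3 A2 G2 E2.

C#3 A2 G2 E2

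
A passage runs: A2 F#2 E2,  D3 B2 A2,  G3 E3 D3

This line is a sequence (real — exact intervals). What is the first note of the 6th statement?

With a 3-note motive the entries are A2, D3, G3, each up a 4th from the previous.
Continuing: C4 → F4 → Bb4. Statement 6 starts on Bb4.

Bb4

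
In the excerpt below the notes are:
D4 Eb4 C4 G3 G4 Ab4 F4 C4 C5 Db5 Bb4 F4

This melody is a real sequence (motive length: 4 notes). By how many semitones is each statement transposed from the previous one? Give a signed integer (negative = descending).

5

Taking 4-note groups, the heads are D4, G4, C5: the pattern moves up a 4th.
Counting half-steps from D4 to G4: 5.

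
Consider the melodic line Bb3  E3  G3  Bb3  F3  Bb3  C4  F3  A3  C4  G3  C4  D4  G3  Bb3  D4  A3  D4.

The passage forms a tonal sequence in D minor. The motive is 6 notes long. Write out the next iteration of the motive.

E4 A3 C4 E4 Bb3 E4

Unit = 6 notes; the statements start on Bb3, C4, D4, moving up a 2nd each time.
From E4 the diatonic shape gives E4 A3 C4 E4 Bb3 E4.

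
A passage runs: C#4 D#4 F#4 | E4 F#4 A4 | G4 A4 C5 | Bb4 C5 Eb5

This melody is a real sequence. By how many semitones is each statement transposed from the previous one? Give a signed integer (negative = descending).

With a 3-note motive the entries are C#4, E4, G4, Bb4, each up a 3rd from the previous.
C#4 to E4 spans +3 semitones.

3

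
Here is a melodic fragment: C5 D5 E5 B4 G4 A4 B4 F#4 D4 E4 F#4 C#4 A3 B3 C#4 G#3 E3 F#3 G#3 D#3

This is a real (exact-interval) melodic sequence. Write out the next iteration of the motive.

B2 C#3 D#3 A#2

With a 4-note motive the entries are C5, G4, D4, A3, E3, each down a 4th from the previous.
So cell 6 is B2 C#3 D#3 A#2.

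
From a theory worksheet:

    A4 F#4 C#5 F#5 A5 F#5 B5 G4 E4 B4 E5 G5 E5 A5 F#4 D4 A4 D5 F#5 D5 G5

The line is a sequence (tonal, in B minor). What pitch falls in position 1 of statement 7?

B3

The unit is 7 notes. Position-1 pitches of the 3 shown cells: A4, G4, F#4.
Extending down a 2nd: E4 → D4 → C#4 → B3.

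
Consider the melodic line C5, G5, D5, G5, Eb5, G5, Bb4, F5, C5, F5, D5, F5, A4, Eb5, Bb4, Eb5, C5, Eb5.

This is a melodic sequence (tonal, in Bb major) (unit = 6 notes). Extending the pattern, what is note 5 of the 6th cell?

G4

With 6-note cells, note 5 of each statement runs Eb5, D5, C5.
Each moves down a 2nd. Continuing: Bb4 → A4 → G4.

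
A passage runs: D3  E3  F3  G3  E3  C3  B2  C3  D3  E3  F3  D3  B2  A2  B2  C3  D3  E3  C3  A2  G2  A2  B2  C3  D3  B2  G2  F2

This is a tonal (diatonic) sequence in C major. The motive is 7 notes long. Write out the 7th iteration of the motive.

With a 7-note motive the entries are D3, C3, B2, A2, each down a 2nd from the previous.
Continuing the starts: G2 → F2 → E2.
From E2 the diatonic shape gives E2 F2 G2 A2 F2 D2 C2.

E2 F2 G2 A2 F2 D2 C2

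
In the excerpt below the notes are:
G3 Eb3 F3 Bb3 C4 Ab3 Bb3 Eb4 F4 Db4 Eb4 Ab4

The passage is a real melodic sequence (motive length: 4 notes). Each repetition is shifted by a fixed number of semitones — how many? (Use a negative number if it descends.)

5

Unit = 4 notes; the statements start on G3, C4, F4, moving up a 4th each time.
Counting half-steps from G3 to C4: 5.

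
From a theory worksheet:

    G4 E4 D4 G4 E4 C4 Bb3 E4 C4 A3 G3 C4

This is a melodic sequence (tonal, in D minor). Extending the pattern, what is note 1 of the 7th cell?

Grouping in 4s, the 1st note of each cell is G4, E4, C4.
Carrying that down a 3rd forward: A3 → F3 → D3 → Bb2.

Bb2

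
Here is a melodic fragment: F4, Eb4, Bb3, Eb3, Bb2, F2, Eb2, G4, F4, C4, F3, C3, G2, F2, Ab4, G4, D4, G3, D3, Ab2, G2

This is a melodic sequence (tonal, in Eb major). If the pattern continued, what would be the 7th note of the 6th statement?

Grouping in 7s, the 7th note of each cell is Eb2, F2, G2.
Extending up a 2nd: Ab2 → Bb2 → C3.

C3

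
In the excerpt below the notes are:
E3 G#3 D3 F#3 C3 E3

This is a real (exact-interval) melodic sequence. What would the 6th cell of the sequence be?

Gb2 Bb2

The 2-note cells begin on E3, D3, C3 — each down a 2nd from the last.
Continuing the starts: Bb2 → Ab2 → Gb2.
From Gb2 the exact shape gives Gb2 Bb2.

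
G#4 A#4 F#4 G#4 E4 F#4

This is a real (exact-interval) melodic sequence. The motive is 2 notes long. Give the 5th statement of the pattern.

The 2-note cells begin on G#4, F#4, E4 — each down a 2nd from the last.
Carrying on: D4 → C4.
So cell 5 is C4 D4.

C4 D4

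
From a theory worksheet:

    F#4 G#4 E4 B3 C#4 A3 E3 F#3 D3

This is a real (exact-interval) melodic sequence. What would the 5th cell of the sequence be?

D2 E2 C2

With a 3-note motive the entries are F#4, B3, E3, each down a 5th from the previous.
Extending down a 5th: A2 → D2.
So cell 5 is D2 E2 C2.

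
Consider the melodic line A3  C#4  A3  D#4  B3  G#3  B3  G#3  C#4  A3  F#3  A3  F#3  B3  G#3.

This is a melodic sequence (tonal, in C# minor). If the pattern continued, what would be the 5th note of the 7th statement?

C#3

With 5-note cells, note 5 of each statement runs B3, A3, G#3.
Extending down a 2nd: F#3 → E3 → D#3 → C#3.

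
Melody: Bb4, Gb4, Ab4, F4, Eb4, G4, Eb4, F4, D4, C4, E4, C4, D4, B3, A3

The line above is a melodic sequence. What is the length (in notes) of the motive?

15 notes total. Splitting into 3 groups of 5:
Bb4 Gb4 Ab4 F4 Eb4 | G4 Eb4 F4 D4 C4 | E4 C4 D4 B3 A3
Every group is a transposition down a 3rd of the one before; no shorter unit works.

5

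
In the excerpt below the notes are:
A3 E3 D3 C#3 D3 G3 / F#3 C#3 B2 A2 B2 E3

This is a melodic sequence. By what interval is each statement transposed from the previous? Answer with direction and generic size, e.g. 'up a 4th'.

With a 6-note motive the entries are A3, F#3, each down a 3rd from the previous.
From A3 to F#3: down a 3rd.

down a 3rd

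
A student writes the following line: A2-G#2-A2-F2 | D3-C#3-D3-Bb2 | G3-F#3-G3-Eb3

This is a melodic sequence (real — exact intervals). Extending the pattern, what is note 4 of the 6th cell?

Grouping in 4s, the 4th note of each cell is F2, Bb2, Eb3.
Extending up a 4th: Ab3 → Db4 → Gb4.

Gb4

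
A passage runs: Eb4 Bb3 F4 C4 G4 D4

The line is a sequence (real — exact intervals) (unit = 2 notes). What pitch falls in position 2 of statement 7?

A#4

With 2-note cells, note 2 of each statement runs Bb3, C4, D4.
Extending up a 2nd: E4 → F#4 → G#4 → A#4.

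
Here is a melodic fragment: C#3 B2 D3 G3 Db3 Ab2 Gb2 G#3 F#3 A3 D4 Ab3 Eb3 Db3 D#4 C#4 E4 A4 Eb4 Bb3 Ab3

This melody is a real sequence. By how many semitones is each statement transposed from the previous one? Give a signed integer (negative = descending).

With a 7-note motive the entries are C#3, G#3, D#4, each up a 5th from the previous.
C#3→G#3 is 56 − 49 = 7 semitones.

7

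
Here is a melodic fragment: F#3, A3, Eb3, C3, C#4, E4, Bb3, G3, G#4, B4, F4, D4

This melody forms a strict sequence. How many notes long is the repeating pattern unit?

4

There are 12 notes; a 4-note unit gives 3 cells:
F#3 A3 Eb3 C3 | C#4 E4 Bb3 G3 | G#4 B4 F4 D4
Every group is a transposition up a 5th of the one before; no shorter unit works.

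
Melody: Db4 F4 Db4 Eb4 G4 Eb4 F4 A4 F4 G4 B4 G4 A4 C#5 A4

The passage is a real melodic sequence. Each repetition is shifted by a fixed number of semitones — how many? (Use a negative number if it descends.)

2

The 3-note cells begin on Db4, Eb4, F4, G4, A4 — each up a 2nd from the last.
Db4→Eb4 is 63 − 61 = 2 semitones.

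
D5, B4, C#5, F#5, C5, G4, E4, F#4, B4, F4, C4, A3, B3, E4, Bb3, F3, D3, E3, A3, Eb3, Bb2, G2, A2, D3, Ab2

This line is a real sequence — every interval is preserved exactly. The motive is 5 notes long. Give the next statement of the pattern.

With a 5-note motive the entries are D5, G4, C4, F3, Bb2, each down a 5th from the previous.
From Eb2 the exact shape gives Eb2 C2 D2 G2 Db2.

Eb2 C2 D2 G2 Db2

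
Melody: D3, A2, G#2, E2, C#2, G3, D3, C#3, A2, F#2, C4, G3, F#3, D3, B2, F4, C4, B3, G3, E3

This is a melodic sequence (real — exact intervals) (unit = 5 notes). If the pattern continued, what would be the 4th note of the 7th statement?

Grouping in 5s, the 4th note of each cell is E2, A2, D3, G3.
Carrying that up a 4th forward: C4 → F4 → Bb4.

Bb4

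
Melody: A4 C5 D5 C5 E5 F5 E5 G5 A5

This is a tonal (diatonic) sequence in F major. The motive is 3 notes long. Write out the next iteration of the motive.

G5 Bb5 C6

The 3-note cells begin on A4, C5, E5 — each up a 3rd from the last.
From G5 the diatonic shape gives G5 Bb5 C6.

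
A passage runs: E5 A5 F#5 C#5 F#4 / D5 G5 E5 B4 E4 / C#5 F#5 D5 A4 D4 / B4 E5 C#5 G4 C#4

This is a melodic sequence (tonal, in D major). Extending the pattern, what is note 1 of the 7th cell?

F#4

Grouping in 5s, the 1st note of each cell is E5, D5, C#5, B4.
Carrying that down a 2nd forward: A4 → G4 → F#4.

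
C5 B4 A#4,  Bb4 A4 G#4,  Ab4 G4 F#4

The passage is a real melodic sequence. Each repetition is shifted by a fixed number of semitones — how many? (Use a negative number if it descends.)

-2

Taking 3-note groups, the heads are C5, Bb4, Ab4: the pattern moves down a 2nd.
C5→Bb4 is 70 − 72 = -2 semitones.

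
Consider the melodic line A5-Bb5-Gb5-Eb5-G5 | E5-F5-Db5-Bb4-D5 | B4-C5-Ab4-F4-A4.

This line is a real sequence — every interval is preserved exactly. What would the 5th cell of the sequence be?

C#4 D4 Bb3 G3 B3

With a 5-note motive the entries are A5, E5, B4, each down a 4th from the previous.
Continuing the starts: F#4 → C#4.
So cell 5 is C#4 D4 Bb3 G3 B3.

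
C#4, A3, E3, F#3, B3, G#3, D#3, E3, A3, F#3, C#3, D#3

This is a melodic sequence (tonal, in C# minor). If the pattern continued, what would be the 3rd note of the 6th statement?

With 4-note cells, note 3 of each statement runs E3, D#3, C#3.
Extending down a 2nd: B2 → A2 → G#2.

G#2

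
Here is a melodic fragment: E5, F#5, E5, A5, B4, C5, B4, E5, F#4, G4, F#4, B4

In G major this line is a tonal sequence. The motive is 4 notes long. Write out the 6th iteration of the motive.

D3 E3 D3 G3

With a 4-note motive the entries are E5, B4, F#4, each down a 4th from the previous.
Continuing the starts: C4 → G3 → D3.
From D3 the diatonic shape gives D3 E3 D3 G3.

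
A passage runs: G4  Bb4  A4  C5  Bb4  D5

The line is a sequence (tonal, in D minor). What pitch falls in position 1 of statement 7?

Grouping in 2s, the 1st note of each cell is G4, A4, Bb4.
Extending up a 2nd: C5 → D5 → E5 → F5.

F5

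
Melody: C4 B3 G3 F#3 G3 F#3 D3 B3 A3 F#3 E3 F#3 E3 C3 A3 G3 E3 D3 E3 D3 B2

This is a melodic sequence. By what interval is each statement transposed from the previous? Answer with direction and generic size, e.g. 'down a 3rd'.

down a 2nd

With a 7-note motive the entries are C4, B3, A3, each down a 2nd from the previous.
C4 to B3 is down a 2nd.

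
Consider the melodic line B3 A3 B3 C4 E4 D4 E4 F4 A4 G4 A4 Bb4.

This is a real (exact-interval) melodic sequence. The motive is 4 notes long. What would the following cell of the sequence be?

Unit = 4 notes; the statements start on B3, E4, A4, moving up a 4th each time.
From D5 the exact shape gives D5 C5 D5 Eb5.

D5 C5 D5 Eb5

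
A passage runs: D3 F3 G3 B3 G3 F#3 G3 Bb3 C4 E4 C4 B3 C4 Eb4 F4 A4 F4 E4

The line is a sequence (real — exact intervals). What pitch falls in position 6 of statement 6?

Grouping in 6s, the 6th note of each cell is F#3, B3, E4.
Each moves up a 4th. Continuing: A4 → D5 → G5.

G5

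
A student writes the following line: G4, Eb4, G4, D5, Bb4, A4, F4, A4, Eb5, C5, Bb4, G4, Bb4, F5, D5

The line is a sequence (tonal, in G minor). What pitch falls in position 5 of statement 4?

The unit is 5 notes. Position-5 pitches of the 3 shown cells: Bb4, C5, D5.
One more up a 2nd gives Eb5.

Eb5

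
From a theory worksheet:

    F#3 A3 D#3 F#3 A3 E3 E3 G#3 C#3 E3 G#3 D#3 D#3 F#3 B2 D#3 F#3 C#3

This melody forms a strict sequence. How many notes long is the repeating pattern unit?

There are 18 notes; a 6-note unit gives 3 cells:
F#3 A3 D#3 F#3 A3 E3 | E3 G#3 C#3 E3 G#3 D#3 | D#3 F#3 B2 D#3 F#3 C#3
Every group is a transposition down a 2nd of the one before; no shorter unit works.

6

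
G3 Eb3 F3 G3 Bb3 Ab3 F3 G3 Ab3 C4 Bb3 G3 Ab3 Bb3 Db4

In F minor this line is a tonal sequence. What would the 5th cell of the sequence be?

Db4 Bb3 C4 Db4 F4

With a 5-note motive the entries are G3, Ab3, Bb3, each up a 2nd from the previous.
Extending up a 2nd: C4 → Db4.
So cell 5 is Db4 Bb3 C4 Db4 F4.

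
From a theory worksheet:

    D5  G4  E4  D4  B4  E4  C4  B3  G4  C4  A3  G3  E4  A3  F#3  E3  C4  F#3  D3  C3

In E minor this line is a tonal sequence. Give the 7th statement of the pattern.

F#3 B2 G2 F#2

Taking 4-note groups, the heads are D5, B4, G4, E4, C4: the pattern moves down a 3rd.
Continuing the starts: A3 → F#3.
From F#3 the diatonic shape gives F#3 B2 G2 F#2.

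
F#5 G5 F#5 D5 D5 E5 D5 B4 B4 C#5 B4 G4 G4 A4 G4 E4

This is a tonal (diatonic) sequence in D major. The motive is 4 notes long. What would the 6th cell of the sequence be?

With a 4-note motive the entries are F#5, D5, B4, G4, each down a 3rd from the previous.
Continuing the starts: E4 → C#4.
So cell 6 is C#4 D4 C#4 A3.

C#4 D4 C#4 A3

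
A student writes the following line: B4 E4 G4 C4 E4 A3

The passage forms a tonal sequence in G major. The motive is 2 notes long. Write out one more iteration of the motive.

C4 F#3

The 2-note cells begin on B4, G4, E4 — each down a 3rd from the last.
So cell 4 is C4 F#3.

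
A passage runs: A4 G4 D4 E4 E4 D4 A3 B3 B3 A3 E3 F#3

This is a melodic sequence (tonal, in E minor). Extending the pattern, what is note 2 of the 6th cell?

F#2

Grouping in 4s, the 2nd note of each cell is G4, D4, A3.
Each moves down a 4th. Continuing: E3 → B2 → F#2.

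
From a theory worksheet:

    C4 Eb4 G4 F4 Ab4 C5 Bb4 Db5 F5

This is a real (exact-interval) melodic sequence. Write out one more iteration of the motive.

The 3-note cells begin on C4, F4, Bb4 — each up a 4th from the last.
From Eb5 the exact shape gives Eb5 Gb5 Bb5.

Eb5 Gb5 Bb5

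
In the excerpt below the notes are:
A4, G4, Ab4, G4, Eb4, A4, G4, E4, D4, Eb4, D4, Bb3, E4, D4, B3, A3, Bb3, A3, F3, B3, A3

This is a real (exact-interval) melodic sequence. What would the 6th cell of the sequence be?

With a 7-note motive the entries are A4, E4, B3, each down a 4th from the previous.
Extending down a 4th: F#3 → C#3 → G#2.
So cell 6 is G#2 F#2 G2 F#2 D2 G#2 F#2.

G#2 F#2 G2 F#2 D2 G#2 F#2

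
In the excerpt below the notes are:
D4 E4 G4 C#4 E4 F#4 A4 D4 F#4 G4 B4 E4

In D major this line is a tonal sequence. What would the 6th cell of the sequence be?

Taking 4-note groups, the heads are D4, E4, F#4: the pattern moves up a 2nd.
Continuing the starts: G4 → A4 → B4.
So cell 6 is B4 C#5 E5 A4.

B4 C#5 E5 A4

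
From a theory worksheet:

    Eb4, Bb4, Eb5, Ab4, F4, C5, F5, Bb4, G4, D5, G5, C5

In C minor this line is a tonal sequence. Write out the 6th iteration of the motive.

C5 G5 C6 F5

Taking 4-note groups, the heads are Eb4, F4, G4: the pattern moves up a 2nd.
Extending up a 2nd: Ab4 → Bb4 → C5.
So cell 6 is C5 G5 C6 F5.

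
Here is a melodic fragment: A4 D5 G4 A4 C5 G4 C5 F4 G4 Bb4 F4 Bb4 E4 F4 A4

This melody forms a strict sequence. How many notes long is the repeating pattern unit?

5

There are 15 notes; a 5-note unit gives 3 cells:
A4 D5 G4 A4 C5 | G4 C5 F4 G4 Bb4 | F4 Bb4 E4 F4 A4
That's a consistent down a 2nd shift per cell, and no other grouping gives one.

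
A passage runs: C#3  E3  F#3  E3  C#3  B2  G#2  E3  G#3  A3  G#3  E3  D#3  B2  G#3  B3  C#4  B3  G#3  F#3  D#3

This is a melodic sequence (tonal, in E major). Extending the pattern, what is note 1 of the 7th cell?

With 7-note cells, note 1 of each statement runs C#3, E3, G#3.
Extending up a 3rd: B3 → D#4 → F#4 → A4.

A4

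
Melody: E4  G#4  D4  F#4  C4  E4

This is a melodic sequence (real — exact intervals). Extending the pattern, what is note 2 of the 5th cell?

C4

Grouping in 2s, the 2nd note of each cell is G#4, F#4, E4.
Each moves down a 2nd. Continuing: D4 → C4.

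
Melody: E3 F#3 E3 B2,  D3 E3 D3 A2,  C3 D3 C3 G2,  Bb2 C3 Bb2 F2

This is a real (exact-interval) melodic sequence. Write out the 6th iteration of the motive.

Gb2 Ab2 Gb2 Db2

The 4-note cells begin on E3, D3, C3, Bb2 — each down a 2nd from the last.
Carrying on: Ab2 → Gb2.
From Gb2 the exact shape gives Gb2 Ab2 Gb2 Db2.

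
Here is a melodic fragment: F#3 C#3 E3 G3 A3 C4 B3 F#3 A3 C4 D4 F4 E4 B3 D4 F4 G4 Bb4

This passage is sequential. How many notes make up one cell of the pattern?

18 notes total. Splitting into 3 groups of 6:
F#3 C#3 E3 G3 A3 C4 | B3 F#3 A3 C4 D4 F4 | E4 B3 D4 F4 G4 Bb4
Every group is a transposition up a 4th of the one before; no shorter unit works.

6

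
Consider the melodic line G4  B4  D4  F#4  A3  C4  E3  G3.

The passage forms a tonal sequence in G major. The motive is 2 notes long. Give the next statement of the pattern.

Taking 2-note groups, the heads are G4, D4, A3, E3: the pattern moves down a 4th.
From B2 the diatonic shape gives B2 D3.

B2 D3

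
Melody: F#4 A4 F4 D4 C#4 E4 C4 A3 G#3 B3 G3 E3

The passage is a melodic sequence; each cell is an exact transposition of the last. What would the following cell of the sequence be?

D#3 F#3 D3 B2

Unit = 4 notes; the statements start on F#4, C#4, G#3, moving down a 4th each time.
From D#3 the exact shape gives D#3 F#3 D3 B2.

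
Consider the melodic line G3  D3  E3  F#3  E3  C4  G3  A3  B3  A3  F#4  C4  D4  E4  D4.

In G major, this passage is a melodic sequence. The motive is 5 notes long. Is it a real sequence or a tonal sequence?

Every note is diatonic to G major.
Cell 1 has -5 semitones from note 1 to 2, but cell 3 has -6 — the interval quality changes while the contour stays the same, which is the hallmark of a tonal sequence.

tonal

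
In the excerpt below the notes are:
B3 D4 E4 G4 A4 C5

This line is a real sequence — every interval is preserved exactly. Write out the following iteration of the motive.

The 2-note cells begin on B3, E4, A4 — each up a 4th from the last.
So cell 4 is D5 F5.

D5 F5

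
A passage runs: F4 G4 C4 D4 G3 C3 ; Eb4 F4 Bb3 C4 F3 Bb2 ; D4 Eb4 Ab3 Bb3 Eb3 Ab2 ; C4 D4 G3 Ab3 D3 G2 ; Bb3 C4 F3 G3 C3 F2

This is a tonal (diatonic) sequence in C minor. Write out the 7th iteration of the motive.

The 6-note cells begin on F4, Eb4, D4, C4, Bb3 — each down a 2nd from the last.
Extending down a 2nd: Ab3 → G3.
From G3 the diatonic shape gives G3 Ab3 D3 Eb3 Ab2 D2.

G3 Ab3 D3 Eb3 Ab2 D2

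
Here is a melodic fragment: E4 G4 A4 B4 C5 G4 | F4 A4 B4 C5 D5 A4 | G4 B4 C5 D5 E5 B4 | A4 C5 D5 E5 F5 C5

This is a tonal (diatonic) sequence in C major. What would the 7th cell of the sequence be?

Taking 6-note groups, the heads are E4, F4, G4, A4: the pattern moves up a 2nd.
Carrying on: B4 → C5 → D5.
So cell 7 is D5 F5 G5 A5 B5 F5.

D5 F5 G5 A5 B5 F5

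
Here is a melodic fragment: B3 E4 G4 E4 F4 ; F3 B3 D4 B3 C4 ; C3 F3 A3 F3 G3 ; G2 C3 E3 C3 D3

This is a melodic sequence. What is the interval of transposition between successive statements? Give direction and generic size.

Taking 5-note groups, the heads are B3, F3, C3, G2: the pattern moves down a 4th.
From B3 to F3: down a 4th.

down a 4th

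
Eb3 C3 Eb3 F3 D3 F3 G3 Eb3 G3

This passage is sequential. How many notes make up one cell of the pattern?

3

9 notes total. Splitting into 3 groups of 3:
Eb3 C3 Eb3 | F3 D3 F3 | G3 Eb3 G3
Each cell is the previous one up a 2nd — so the unit is 3 notes.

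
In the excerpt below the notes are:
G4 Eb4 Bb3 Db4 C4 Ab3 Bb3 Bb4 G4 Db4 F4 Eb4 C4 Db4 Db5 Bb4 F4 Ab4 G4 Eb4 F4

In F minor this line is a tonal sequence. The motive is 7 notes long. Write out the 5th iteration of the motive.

Ab5 F5 C5 Eb5 Db5 Bb4 C5

Taking 7-note groups, the heads are G4, Bb4, Db5: the pattern moves up a 3rd.
Continuing the starts: F5 → Ab5.
So cell 5 is Ab5 F5 C5 Eb5 Db5 Bb4 C5.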